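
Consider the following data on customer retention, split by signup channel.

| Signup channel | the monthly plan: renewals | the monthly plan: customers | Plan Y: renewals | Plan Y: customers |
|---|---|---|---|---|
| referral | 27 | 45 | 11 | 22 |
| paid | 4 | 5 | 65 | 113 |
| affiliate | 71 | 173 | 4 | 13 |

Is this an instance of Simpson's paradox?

Yes

Referral: the monthly plan 27/45 = 60.0%, Plan Y 11/22 = 50.0% → the monthly plan
Paid: the monthly plan 4/5 = 80.0%, Plan Y 65/113 = 57.5% → the monthly plan
Affiliate: the monthly plan 71/173 = 41.0%, Plan Y 4/13 = 30.8% → the monthly plan
Overall: the monthly plan 102/223 = 45.7%, Plan Y 80/148 = 54.1% → Plan Y
The monthly plan wins each signup group but Plan Y wins overall — the comparison reverses. The monthly plan's customers skew toward affiliate, which has a lower base rate.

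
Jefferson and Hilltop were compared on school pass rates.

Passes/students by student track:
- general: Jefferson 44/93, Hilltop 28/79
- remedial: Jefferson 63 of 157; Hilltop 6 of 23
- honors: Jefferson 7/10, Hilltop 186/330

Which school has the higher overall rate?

General: Jefferson 44/93 = 47.3%, Hilltop 28/79 = 35.4% → Jefferson
Remedial: Jefferson 63/157 = 40.1%, Hilltop 6/23 = 26.1% → Jefferson
Honors: Jefferson 7/10 = 70.0%, Hilltop 186/330 = 56.4% → Jefferson
Overall: Jefferson 114/260 = 43.8%, Hilltop 220/432 = 50.9% → Hilltop
(Jefferson wins every student group but Hilltop wins overall — Jefferson's students skew toward the low-rate remedial group.)

Hilltop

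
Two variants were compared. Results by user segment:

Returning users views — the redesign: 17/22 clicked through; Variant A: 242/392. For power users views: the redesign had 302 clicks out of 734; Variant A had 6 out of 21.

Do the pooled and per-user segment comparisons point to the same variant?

No

Returning users: the redesign 17/22 = 77.3%, Variant A 242/392 = 61.7% → the redesign
Power users: the redesign 302/734 = 41.1%, Variant A 6/21 = 28.6% → the redesign
Overall: the redesign 319/756 = 42.2%, Variant A 248/413 = 60.0% → Variant A
The redesign wins each user group but Variant A wins overall — the comparison reverses. The redesign's views skew toward power users, which has a lower base rate.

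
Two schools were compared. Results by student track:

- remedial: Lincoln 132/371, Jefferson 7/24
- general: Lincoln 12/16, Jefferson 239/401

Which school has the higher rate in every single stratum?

Remedial: Lincoln 132/371 = 35.6%, Jefferson 7/24 = 29.2% → Lincoln
General: Lincoln 12/16 = 75.0%, Jefferson 239/401 = 59.6% → Lincoln
Lincoln has the higher rate in both groups.

Lincoln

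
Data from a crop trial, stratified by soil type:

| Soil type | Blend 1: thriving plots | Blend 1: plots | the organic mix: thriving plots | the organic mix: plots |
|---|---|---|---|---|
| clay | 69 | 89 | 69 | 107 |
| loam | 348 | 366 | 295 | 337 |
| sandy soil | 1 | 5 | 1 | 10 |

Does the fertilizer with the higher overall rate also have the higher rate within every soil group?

Yes

Clay: Blend 1 69/89 = 77.5%, the organic mix 69/107 = 64.5% → Blend 1
Loam: Blend 1 348/366 = 95.1%, the organic mix 295/337 = 87.5% → Blend 1
Sandy soil: Blend 1 1/5 = 20.0%, the organic mix 1/10 = 10.0% → Blend 1
Overall: Blend 1 418/460 = 90.9%, the organic mix 365/454 = 80.4% → Blend 1
Blend 1 wins overall and in every soil group — no reversal.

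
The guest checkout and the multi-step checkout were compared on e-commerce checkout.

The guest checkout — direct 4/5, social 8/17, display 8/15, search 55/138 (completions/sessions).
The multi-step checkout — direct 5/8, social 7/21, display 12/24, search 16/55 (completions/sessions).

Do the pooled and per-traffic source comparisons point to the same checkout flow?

Direct: the guest checkout 4/5 = 80.0%, the multi-step checkout 5/8 = 62.5% → the guest checkout
Social: the guest checkout 8/17 = 47.1%, the multi-step checkout 7/21 = 33.3% → the guest checkout
Display: the guest checkout 8/15 = 53.3%, the multi-step checkout 12/24 = 50.0% → the guest checkout
Search: the guest checkout 55/138 = 39.9%, the multi-step checkout 16/55 = 29.1% → the guest checkout
Overall: the guest checkout 75/175 = 42.9%, the multi-step checkout 40/108 = 37.0% → the guest checkout
The guest checkout wins overall and in every traffic group — no reversal.

Yes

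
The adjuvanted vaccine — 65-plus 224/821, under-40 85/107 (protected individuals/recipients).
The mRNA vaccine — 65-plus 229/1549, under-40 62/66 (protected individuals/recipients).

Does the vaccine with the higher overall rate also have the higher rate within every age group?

65-plus: the adjuvanted vaccine 224/821 = 27.3%, the mRNA vaccine 229/1549 = 14.8% → the adjuvanted vaccine
Under-40: the adjuvanted vaccine 85/107 = 79.4%, the mRNA vaccine 62/66 = 93.9% → the mRNA vaccine
Overall: the adjuvanted vaccine 309/928 = 33.3%, the mRNA vaccine 291/1615 = 18.0% → the adjuvanted vaccine
Neither sweeps: the adjuvanted vaccine wins 1 of 2 groups, the mRNA vaccine wins 1. The adjuvanted vaccine wins overall but not every group — no Simpson reversal.

No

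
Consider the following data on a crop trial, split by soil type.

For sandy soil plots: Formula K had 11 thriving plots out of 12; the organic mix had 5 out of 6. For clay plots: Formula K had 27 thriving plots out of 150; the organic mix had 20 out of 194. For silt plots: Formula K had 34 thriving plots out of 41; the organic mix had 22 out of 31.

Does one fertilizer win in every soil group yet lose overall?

No

Sandy soil: Formula K 11/12 = 91.7%, the organic mix 5/6 = 83.3% → Formula K
Clay: Formula K 27/150 = 18.0%, the organic mix 20/194 = 10.3% → Formula K
Silt: Formula K 34/41 = 82.9%, the organic mix 22/31 = 71.0% → Formula K
Overall: Formula K 72/203 = 35.5%, the organic mix 47/231 = 20.3% → Formula K
Formula K wins overall and in every soil group — no reversal.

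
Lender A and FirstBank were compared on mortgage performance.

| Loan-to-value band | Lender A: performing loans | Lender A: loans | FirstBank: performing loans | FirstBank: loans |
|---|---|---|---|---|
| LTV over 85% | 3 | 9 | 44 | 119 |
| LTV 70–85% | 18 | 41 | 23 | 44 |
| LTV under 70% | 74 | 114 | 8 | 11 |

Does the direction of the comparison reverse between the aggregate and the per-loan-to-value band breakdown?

Yes

LTV over 85%: Lender A 3/9 = 33.3%, FirstBank 44/119 = 37.0% → FirstBank
LTV 70–85%: Lender A 18/41 = 43.9%, FirstBank 23/44 = 52.3% → FirstBank
LTV under 70%: Lender A 74/114 = 64.9%, FirstBank 8/11 = 72.7% → FirstBank
Overall: Lender A 95/164 = 57.9%, FirstBank 75/174 = 43.1% → Lender A
FirstBank wins each loan-to-value group but Lender A wins overall — the comparison reverses. FirstBank's loans skew toward LTV over 85%, which has a lower base rate.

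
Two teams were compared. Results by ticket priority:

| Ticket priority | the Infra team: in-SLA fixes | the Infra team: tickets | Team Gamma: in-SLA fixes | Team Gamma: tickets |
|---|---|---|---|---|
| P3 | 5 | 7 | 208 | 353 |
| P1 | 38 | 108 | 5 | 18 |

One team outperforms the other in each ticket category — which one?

P3: the Infra team 5/7 = 71.4%, Team Gamma 208/353 = 58.9% → the Infra team
P1: the Infra team 38/108 = 35.2%, Team Gamma 5/18 = 27.8% → the Infra team
The Infra team has the higher rate in both groups.

the Infra team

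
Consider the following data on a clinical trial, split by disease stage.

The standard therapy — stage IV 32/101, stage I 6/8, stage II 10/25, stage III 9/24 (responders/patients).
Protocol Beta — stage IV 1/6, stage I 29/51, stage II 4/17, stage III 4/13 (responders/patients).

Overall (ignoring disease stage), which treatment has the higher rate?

Protocol Beta

Stage IV: the standard therapy 32/101 = 31.7%, Protocol Beta 1/6 = 16.7% → the standard therapy
Stage I: the standard therapy 6/8 = 75.0%, Protocol Beta 29/51 = 56.9% → the standard therapy
Stage II: the standard therapy 10/25 = 40.0%, Protocol Beta 4/17 = 23.5% → the standard therapy
Stage III: the standard therapy 9/24 = 37.5%, Protocol Beta 4/13 = 30.8% → the standard therapy
Overall: the standard therapy 57/158 = 36.1%, Protocol Beta 38/87 = 43.7% → Protocol Beta
(The standard therapy wins every disease group but Protocol Beta wins overall — the standard therapy's patients skew toward the low-rate stage IV group.)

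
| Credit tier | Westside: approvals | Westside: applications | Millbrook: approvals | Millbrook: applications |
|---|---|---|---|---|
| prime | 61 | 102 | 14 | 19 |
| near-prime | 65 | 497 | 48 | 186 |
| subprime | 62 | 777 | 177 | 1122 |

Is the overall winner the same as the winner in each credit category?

Yes

Prime: Westside 61/102 = 59.8%, Millbrook 14/19 = 73.7% → Millbrook
Near-prime: Westside 65/497 = 13.1%, Millbrook 48/186 = 25.8% → Millbrook
Subprime: Westside 62/777 = 8.0%, Millbrook 177/1122 = 15.8% → Millbrook
Overall: Westside 188/1376 = 13.7%, Millbrook 239/1327 = 18.0% → Millbrook
Millbrook wins overall and in every credit group — no reversal.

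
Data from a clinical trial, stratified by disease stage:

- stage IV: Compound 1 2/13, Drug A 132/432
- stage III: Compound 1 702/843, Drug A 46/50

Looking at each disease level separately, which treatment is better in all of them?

Drug A

Stage IV: Compound 1 2/13 = 15.4%, Drug A 132/432 = 30.6% → Drug A
Stage III: Compound 1 702/843 = 83.3%, Drug A 46/50 = 92.0% → Drug A
Drug A has the higher rate in both groups.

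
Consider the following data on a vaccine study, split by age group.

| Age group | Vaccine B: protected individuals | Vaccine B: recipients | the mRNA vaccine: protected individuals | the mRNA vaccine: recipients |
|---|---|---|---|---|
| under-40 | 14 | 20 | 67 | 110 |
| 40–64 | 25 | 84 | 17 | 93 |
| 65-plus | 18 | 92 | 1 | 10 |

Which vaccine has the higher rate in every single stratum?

Under-40: Vaccine B 14/20 = 70.0%, the mRNA vaccine 67/110 = 60.9% → Vaccine B
40–64: Vaccine B 25/84 = 29.8%, the mRNA vaccine 17/93 = 18.3% → Vaccine B
65-plus: Vaccine B 18/92 = 19.6%, the mRNA vaccine 1/10 = 10.0% → Vaccine B
Vaccine B has the higher rate in all 3 groups.

Vaccine B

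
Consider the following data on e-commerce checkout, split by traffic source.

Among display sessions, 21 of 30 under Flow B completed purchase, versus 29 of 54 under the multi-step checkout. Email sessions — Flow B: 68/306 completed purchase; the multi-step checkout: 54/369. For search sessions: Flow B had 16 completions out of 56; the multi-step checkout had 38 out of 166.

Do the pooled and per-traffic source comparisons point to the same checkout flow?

Yes

Display: Flow B 21/30 = 70.0%, the multi-step checkout 29/54 = 53.7% → Flow B
Email: Flow B 68/306 = 22.2%, the multi-step checkout 54/369 = 14.6% → Flow B
Search: Flow B 16/56 = 28.6%, the multi-step checkout 38/166 = 22.9% → Flow B
Overall: Flow B 105/392 = 26.8%, the multi-step checkout 121/589 = 20.5% → Flow B
Flow B wins overall and in every traffic group — no reversal.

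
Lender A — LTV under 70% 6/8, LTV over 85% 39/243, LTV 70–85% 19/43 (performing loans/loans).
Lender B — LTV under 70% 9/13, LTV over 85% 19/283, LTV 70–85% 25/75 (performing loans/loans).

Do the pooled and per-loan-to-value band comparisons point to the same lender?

Yes

LTV under 70%: Lender A 6/8 = 75.0%, Lender B 9/13 = 69.2% → Lender A
LTV over 85%: Lender A 39/243 = 16.0%, Lender B 19/283 = 6.7% → Lender A
LTV 70–85%: Lender A 19/43 = 44.2%, Lender B 25/75 = 33.3% → Lender A
Overall: Lender A 64/294 = 21.8%, Lender B 53/371 = 14.3% → Lender A
Lender A wins overall and in every loan-to-value group — no reversal.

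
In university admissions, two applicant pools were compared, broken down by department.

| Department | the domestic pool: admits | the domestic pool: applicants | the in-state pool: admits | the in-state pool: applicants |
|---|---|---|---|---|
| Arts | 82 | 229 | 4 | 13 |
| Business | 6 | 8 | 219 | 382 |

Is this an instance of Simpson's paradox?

Arts: the domestic pool 82/229 = 35.8%, the in-state pool 4/13 = 30.8% → the domestic pool
Business: the domestic pool 6/8 = 75.0%, the in-state pool 219/382 = 57.3% → the domestic pool
Overall: the domestic pool 88/237 = 37.1%, the in-state pool 223/395 = 56.5% → the in-state pool
The domestic pool wins each department group but the in-state pool wins overall — the comparison reverses. The domestic pool's applicants skew toward Arts, which has a lower base rate.

Yes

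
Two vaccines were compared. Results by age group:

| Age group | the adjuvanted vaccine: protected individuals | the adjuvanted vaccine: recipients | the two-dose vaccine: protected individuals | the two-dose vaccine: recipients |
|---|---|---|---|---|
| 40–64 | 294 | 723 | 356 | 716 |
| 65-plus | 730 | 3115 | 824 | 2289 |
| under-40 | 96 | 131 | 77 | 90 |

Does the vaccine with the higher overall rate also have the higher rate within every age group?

40–64: the adjuvanted vaccine 294/723 = 40.7%, the two-dose vaccine 356/716 = 49.7% → the two-dose vaccine
65-plus: the adjuvanted vaccine 730/3115 = 23.4%, the two-dose vaccine 824/2289 = 36.0% → the two-dose vaccine
Under-40: the adjuvanted vaccine 96/131 = 73.3%, the two-dose vaccine 77/90 = 85.6% → the two-dose vaccine
Overall: the adjuvanted vaccine 1120/3969 = 28.2%, the two-dose vaccine 1257/3095 = 40.6% → the two-dose vaccine
The two-dose vaccine wins overall and in every age group — no reversal.

Yes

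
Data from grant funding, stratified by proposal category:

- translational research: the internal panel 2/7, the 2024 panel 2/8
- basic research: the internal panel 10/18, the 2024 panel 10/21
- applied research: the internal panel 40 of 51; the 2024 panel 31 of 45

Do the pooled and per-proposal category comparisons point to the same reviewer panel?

Translational research: the internal panel 2/7 = 28.6%, the 2024 panel 2/8 = 25.0% → the internal panel
Basic research: the internal panel 10/18 = 55.6%, the 2024 panel 10/21 = 47.6% → the internal panel
Applied research: the internal panel 40/51 = 78.4%, the 2024 panel 31/45 = 68.9% → the internal panel
Overall: the internal panel 52/76 = 68.4%, the 2024 panel 43/74 = 58.1% → the internal panel
The internal panel wins overall and in every proposal group — no reversal.

Yes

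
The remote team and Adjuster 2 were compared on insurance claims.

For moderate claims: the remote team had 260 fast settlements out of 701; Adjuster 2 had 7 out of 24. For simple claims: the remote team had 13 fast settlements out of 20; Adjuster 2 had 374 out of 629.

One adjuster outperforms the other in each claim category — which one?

Moderate: the remote team 260/701 = 37.1%, Adjuster 2 7/24 = 29.2% → the remote team
Simple: the remote team 13/20 = 65.0%, Adjuster 2 374/629 = 59.5% → the remote team
The remote team has the higher rate in both groups.

the remote team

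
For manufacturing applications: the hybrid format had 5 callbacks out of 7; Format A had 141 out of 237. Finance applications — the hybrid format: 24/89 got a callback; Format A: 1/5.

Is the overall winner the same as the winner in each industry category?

Manufacturing: the hybrid format 5/7 = 71.4%, Format A 141/237 = 59.5% → the hybrid format
Finance: the hybrid format 24/89 = 27.0%, Format A 1/5 = 20.0% → the hybrid format
Overall: the hybrid format 29/96 = 30.2%, Format A 142/242 = 58.7% → Format A
The hybrid format wins each industry group but Format A wins overall — the comparison reverses. The hybrid format's applications skew toward finance, which has a lower base rate.

No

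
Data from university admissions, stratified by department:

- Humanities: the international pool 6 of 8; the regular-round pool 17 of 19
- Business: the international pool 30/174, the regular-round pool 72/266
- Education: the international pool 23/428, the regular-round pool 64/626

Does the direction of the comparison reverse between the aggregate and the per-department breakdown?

Humanities: the international pool 6/8 = 75.0%, the regular-round pool 17/19 = 89.5% → the regular-round pool
Business: the international pool 30/174 = 17.2%, the regular-round pool 72/266 = 27.1% → the regular-round pool
Education: the international pool 23/428 = 5.4%, the regular-round pool 64/626 = 10.2% → the regular-round pool
Overall: the international pool 59/610 = 9.7%, the regular-round pool 153/911 = 16.8% → the regular-round pool
The regular-round pool wins overall and in every department group — no reversal.

No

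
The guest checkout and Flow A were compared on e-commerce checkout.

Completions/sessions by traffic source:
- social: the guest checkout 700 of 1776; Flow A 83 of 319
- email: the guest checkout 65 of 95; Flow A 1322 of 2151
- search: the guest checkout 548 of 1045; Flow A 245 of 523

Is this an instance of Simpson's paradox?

Social: the guest checkout 700/1776 = 39.4%, Flow A 83/319 = 26.0% → the guest checkout
Email: the guest checkout 65/95 = 68.4%, Flow A 1322/2151 = 61.5% → the guest checkout
Search: the guest checkout 548/1045 = 52.4%, Flow A 245/523 = 46.8% → the guest checkout
Overall: the guest checkout 1313/2916 = 45.0%, Flow A 1650/2993 = 55.1% → Flow A
The guest checkout wins each traffic group but Flow A wins overall — the comparison reverses. The guest checkout's sessions skew toward social, which has a lower base rate.

Yes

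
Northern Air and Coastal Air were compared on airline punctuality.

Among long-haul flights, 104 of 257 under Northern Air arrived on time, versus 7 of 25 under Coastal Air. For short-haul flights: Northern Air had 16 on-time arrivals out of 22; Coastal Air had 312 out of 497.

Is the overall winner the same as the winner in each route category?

Long-haul: Northern Air 104/257 = 40.5%, Coastal Air 7/25 = 28.0% → Northern Air
Short-haul: Northern Air 16/22 = 72.7%, Coastal Air 312/497 = 62.8% → Northern Air
Overall: Northern Air 120/279 = 43.0%, Coastal Air 319/522 = 61.1% → Coastal Air
Northern Air wins each route group but Coastal Air wins overall — the comparison reverses. Northern Air's flights skew toward long-haul, which has a lower base rate.

No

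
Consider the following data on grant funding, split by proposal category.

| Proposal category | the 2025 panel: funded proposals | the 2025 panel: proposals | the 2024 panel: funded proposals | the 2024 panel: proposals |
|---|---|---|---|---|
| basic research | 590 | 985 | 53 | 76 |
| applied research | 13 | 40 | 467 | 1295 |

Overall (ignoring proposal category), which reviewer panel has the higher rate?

the 2025 panel

Basic research: the 2025 panel 590/985 = 59.9%, the 2024 panel 53/76 = 69.7% → the 2024 panel
Applied research: the 2025 panel 13/40 = 32.5%, the 2024 panel 467/1295 = 36.1% → the 2024 panel
Overall: the 2025 panel 603/1025 = 58.8%, the 2024 panel 520/1371 = 37.9% → the 2025 panel
(The 2024 panel wins every proposal group but the 2025 panel wins overall — the 2024 panel's proposals skew toward the low-rate applied research group.)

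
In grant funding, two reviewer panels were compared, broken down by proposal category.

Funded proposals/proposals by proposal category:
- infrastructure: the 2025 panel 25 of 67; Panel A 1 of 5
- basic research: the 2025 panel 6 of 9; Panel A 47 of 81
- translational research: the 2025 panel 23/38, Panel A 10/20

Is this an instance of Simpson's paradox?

Yes

Infrastructure: the 2025 panel 25/67 = 37.3%, Panel A 1/5 = 20.0% → the 2025 panel
Basic research: the 2025 panel 6/9 = 66.7%, Panel A 47/81 = 58.0% → the 2025 panel
Translational research: the 2025 panel 23/38 = 60.5%, Panel A 10/20 = 50.0% → the 2025 panel
Overall: the 2025 panel 54/114 = 47.4%, Panel A 58/106 = 54.7% → Panel A
The 2025 panel wins each proposal group but Panel A wins overall — the comparison reverses. The 2025 panel's proposals skew toward infrastructure, which has a lower base rate.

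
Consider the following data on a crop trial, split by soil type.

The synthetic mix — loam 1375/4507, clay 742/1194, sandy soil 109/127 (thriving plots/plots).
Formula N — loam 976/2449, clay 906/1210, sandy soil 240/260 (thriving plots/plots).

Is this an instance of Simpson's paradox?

Loam: the synthetic mix 1375/4507 = 30.5%, Formula N 976/2449 = 39.9% → Formula N
Clay: the synthetic mix 742/1194 = 62.1%, Formula N 906/1210 = 74.9% → Formula N
Sandy soil: the synthetic mix 109/127 = 85.8%, Formula N 240/260 = 92.3% → Formula N
Overall: the synthetic mix 2226/5828 = 38.2%, Formula N 2122/3919 = 54.1% → Formula N
Formula N wins overall and in every soil group — no reversal.

No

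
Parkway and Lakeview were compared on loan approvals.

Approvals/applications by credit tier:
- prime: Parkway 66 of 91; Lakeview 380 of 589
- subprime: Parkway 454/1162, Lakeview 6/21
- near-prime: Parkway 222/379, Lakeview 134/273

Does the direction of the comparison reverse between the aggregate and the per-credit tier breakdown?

Prime: Parkway 66/91 = 72.5%, Lakeview 380/589 = 64.5% → Parkway
Subprime: Parkway 454/1162 = 39.1%, Lakeview 6/21 = 28.6% → Parkway
Near-prime: Parkway 222/379 = 58.6%, Lakeview 134/273 = 49.1% → Parkway
Overall: Parkway 742/1632 = 45.5%, Lakeview 520/883 = 58.9% → Lakeview
Parkway wins each credit group but Lakeview wins overall — the comparison reverses. Parkway's applications skew toward subprime, which has a lower base rate.

Yes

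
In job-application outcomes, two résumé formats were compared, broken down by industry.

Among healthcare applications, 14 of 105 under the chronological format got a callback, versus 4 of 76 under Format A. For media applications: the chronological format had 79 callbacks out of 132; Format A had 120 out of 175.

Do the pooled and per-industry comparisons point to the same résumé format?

No

Healthcare: the chronological format 14/105 = 13.3%, Format A 4/76 = 5.3% → the chronological format
Media: the chronological format 79/132 = 59.8%, Format A 120/175 = 68.6% → Format A
Overall: the chronological format 93/237 = 39.2%, Format A 124/251 = 49.4% → Format A
Neither sweeps: the chronological format wins 1 of 2 groups, Format A wins 1. Format A wins overall but not every group — no Simpson reversal.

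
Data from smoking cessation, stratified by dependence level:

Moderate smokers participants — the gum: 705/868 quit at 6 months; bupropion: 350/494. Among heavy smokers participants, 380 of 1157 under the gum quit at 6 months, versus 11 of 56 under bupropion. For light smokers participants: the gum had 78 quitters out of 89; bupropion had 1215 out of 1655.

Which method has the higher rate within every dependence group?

Moderate smokers: the gum 705/868 = 81.2%, bupropion 350/494 = 70.9% → the gum
Heavy smokers: the gum 380/1157 = 32.8%, bupropion 11/56 = 19.6% → the gum
Light smokers: the gum 78/89 = 87.6%, bupropion 1215/1655 = 73.4% → the gum
The gum has the higher rate in all 3 groups.

the gum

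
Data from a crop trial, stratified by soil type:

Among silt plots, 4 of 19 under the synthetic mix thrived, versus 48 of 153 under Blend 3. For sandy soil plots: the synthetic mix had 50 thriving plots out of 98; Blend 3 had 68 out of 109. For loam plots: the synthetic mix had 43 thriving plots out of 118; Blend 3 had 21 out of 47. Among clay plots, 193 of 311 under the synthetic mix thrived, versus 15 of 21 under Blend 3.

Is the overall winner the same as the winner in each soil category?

Silt: the synthetic mix 4/19 = 21.1%, Blend 3 48/153 = 31.4% → Blend 3
Sandy soil: the synthetic mix 50/98 = 51.0%, Blend 3 68/109 = 62.4% → Blend 3
Loam: the synthetic mix 43/118 = 36.4%, Blend 3 21/47 = 44.7% → Blend 3
Clay: the synthetic mix 193/311 = 62.1%, Blend 3 15/21 = 71.4% → Blend 3
Overall: the synthetic mix 290/546 = 53.1%, Blend 3 152/330 = 46.1% → the synthetic mix
Blend 3 wins each soil group but the synthetic mix wins overall — the comparison reverses. Blend 3's plots skew toward silt, which has a lower base rate.

No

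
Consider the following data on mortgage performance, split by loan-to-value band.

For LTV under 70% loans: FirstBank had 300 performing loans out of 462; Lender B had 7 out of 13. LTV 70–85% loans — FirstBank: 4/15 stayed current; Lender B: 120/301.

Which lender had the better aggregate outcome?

FirstBank

LTV under 70%: FirstBank 300/462 = 64.9%, Lender B 7/13 = 53.8% → FirstBank
LTV 70–85%: FirstBank 4/15 = 26.7%, Lender B 120/301 = 39.9% → Lender B
Overall: FirstBank 304/477 = 63.7%, Lender B 127/314 = 40.4% → FirstBank
(Neither sweeps every loan-to-value group, but FirstBank has the higher pooled rate.)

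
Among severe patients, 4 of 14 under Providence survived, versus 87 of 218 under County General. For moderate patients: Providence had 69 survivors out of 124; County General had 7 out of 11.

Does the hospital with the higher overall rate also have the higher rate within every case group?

No

Severe: Providence 4/14 = 28.6%, County General 87/218 = 39.9% → County General
Moderate: Providence 69/124 = 55.6%, County General 7/11 = 63.6% → County General
Overall: Providence 73/138 = 52.9%, County General 94/229 = 41.0% → Providence
County General wins each case group but Providence wins overall — the comparison reverses. County General's patients skew toward severe, which has a lower base rate.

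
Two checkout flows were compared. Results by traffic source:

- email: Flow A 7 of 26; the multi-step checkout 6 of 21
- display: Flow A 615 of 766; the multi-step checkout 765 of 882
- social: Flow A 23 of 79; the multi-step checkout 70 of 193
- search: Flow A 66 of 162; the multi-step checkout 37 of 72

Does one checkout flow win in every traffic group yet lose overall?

Email: Flow A 7/26 = 26.9%, the multi-step checkout 6/21 = 28.6% → the multi-step checkout
Display: Flow A 615/766 = 80.3%, the multi-step checkout 765/882 = 86.7% → the multi-step checkout
Social: Flow A 23/79 = 29.1%, the multi-step checkout 70/193 = 36.3% → the multi-step checkout
Search: Flow A 66/162 = 40.7%, the multi-step checkout 37/72 = 51.4% → the multi-step checkout
Overall: Flow A 711/1033 = 68.8%, the multi-step checkout 878/1168 = 75.2% → the multi-step checkout
The multi-step checkout wins overall and in every traffic group — no reversal.

No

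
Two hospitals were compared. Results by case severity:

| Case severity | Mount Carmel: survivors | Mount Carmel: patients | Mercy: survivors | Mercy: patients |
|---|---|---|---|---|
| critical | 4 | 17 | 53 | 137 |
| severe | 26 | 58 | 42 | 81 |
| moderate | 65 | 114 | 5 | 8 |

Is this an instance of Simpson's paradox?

Yes

Critical: Mount Carmel 4/17 = 23.5%, Mercy 53/137 = 38.7% → Mercy
Severe: Mount Carmel 26/58 = 44.8%, Mercy 42/81 = 51.9% → Mercy
Moderate: Mount Carmel 65/114 = 57.0%, Mercy 5/8 = 62.5% → Mercy
Overall: Mount Carmel 95/189 = 50.3%, Mercy 100/226 = 44.2% → Mount Carmel
Mercy wins each case group but Mount Carmel wins overall — the comparison reverses. Mercy's patients skew toward critical, which has a lower base rate.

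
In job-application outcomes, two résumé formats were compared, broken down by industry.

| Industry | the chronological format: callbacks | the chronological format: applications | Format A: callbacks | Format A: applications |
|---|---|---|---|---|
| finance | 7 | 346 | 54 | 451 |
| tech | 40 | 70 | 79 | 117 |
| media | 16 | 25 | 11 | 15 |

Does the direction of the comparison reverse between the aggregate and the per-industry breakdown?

No

Finance: the chronological format 7/346 = 2.0%, Format A 54/451 = 12.0% → Format A
Tech: the chronological format 40/70 = 57.1%, Format A 79/117 = 67.5% → Format A
Media: the chronological format 16/25 = 64.0%, Format A 11/15 = 73.3% → Format A
Overall: the chronological format 63/441 = 14.3%, Format A 144/583 = 24.7% → Format A
Format A wins overall and in every industry group — no reversal.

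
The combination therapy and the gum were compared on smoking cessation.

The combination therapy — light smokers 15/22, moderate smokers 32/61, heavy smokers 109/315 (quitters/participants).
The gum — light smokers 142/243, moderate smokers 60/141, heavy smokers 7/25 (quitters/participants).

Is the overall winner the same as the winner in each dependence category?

No

Light smokers: the combination therapy 15/22 = 68.2%, the gum 142/243 = 58.4% → the combination therapy
Moderate smokers: the combination therapy 32/61 = 52.5%, the gum 60/141 = 42.6% → the combination therapy
Heavy smokers: the combination therapy 109/315 = 34.6%, the gum 7/25 = 28.0% → the combination therapy
Overall: the combination therapy 156/398 = 39.2%, the gum 209/409 = 51.1% → the gum
The combination therapy wins each dependence group but the gum wins overall — the comparison reverses. The combination therapy's participants skew toward heavy smokers, which has a lower base rate.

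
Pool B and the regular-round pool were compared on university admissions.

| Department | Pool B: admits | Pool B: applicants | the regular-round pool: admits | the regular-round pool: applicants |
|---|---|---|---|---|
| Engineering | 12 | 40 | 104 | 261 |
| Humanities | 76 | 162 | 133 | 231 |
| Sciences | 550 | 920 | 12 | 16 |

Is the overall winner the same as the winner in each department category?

Engineering: Pool B 12/40 = 30.0%, the regular-round pool 104/261 = 39.8% → the regular-round pool
Humanities: Pool B 76/162 = 46.9%, the regular-round pool 133/231 = 57.6% → the regular-round pool
Sciences: Pool B 550/920 = 59.8%, the regular-round pool 12/16 = 75.0% → the regular-round pool
Overall: Pool B 638/1122 = 56.9%, the regular-round pool 249/508 = 49.0% → Pool B
The regular-round pool wins each department group but Pool B wins overall — the comparison reverses. The regular-round pool's applicants skew toward Engineering, which has a lower base rate.

No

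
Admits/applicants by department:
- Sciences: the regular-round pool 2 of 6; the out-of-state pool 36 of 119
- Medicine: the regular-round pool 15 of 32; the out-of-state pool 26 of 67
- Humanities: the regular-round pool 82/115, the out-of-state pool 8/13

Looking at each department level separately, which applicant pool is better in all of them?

Sciences: the regular-round pool 2/6 = 33.3%, the out-of-state pool 36/119 = 30.3% → the regular-round pool
Medicine: the regular-round pool 15/32 = 46.9%, the out-of-state pool 26/67 = 38.8% → the regular-round pool
Humanities: the regular-round pool 82/115 = 71.3%, the out-of-state pool 8/13 = 61.5% → the regular-round pool
The regular-round pool has the higher rate in all 3 groups.

the regular-round pool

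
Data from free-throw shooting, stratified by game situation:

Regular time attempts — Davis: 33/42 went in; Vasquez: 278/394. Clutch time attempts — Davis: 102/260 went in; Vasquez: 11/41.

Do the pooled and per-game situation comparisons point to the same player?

Regular time: Davis 33/42 = 78.6%, Vasquez 278/394 = 70.6% → Davis
Clutch time: Davis 102/260 = 39.2%, Vasquez 11/41 = 26.8% → Davis
Overall: Davis 135/302 = 44.7%, Vasquez 289/435 = 66.4% → Vasquez
Davis wins each game group but Vasquez wins overall — the comparison reverses. Davis's attempts skew toward clutch time, which has a lower base rate.

No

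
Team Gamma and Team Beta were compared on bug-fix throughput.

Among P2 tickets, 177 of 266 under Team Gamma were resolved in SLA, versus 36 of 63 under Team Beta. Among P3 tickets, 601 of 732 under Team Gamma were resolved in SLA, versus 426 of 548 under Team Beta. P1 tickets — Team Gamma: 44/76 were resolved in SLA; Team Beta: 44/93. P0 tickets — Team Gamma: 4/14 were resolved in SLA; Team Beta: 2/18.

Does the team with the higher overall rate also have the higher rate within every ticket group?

P2: Team Gamma 177/266 = 66.5%, Team Beta 36/63 = 57.1% → Team Gamma
P3: Team Gamma 601/732 = 82.1%, Team Beta 426/548 = 77.7% → Team Gamma
P1: Team Gamma 44/76 = 57.9%, Team Beta 44/93 = 47.3% → Team Gamma
P0: Team Gamma 4/14 = 28.6%, Team Beta 2/18 = 11.1% → Team Gamma
Overall: Team Gamma 826/1088 = 75.9%, Team Beta 508/722 = 70.4% → Team Gamma
Team Gamma wins overall and in every ticket group — no reversal.

Yes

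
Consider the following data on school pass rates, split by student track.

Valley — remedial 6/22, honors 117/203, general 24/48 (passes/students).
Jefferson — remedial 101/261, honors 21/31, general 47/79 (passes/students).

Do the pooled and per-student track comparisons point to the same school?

Remedial: Valley 6/22 = 27.3%, Jefferson 101/261 = 38.7% → Jefferson
Honors: Valley 117/203 = 57.6%, Jefferson 21/31 = 67.7% → Jefferson
General: Valley 24/48 = 50.0%, Jefferson 47/79 = 59.5% → Jefferson
Overall: Valley 147/273 = 53.8%, Jefferson 169/371 = 45.6% → Valley
Jefferson wins each student group but Valley wins overall — the comparison reverses. Jefferson's students skew toward remedial, which has a lower base rate.

No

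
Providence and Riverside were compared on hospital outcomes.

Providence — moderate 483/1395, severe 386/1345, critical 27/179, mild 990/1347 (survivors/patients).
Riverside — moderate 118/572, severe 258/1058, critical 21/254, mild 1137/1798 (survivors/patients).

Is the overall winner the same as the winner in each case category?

Yes

Moderate: Providence 483/1395 = 34.6%, Riverside 118/572 = 20.6% → Providence
Severe: Providence 386/1345 = 28.7%, Riverside 258/1058 = 24.4% → Providence
Critical: Providence 27/179 = 15.1%, Riverside 21/254 = 8.3% → Providence
Mild: Providence 990/1347 = 73.5%, Riverside 1137/1798 = 63.2% → Providence
Overall: Providence 1886/4266 = 44.2%, Riverside 1534/3682 = 41.7% → Providence
Providence wins overall and in every case group — no reversal.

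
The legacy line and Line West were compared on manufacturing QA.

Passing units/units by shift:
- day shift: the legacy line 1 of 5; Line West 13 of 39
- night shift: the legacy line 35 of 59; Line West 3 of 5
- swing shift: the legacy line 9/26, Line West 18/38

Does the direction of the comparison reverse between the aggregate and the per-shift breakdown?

Day shift: the legacy line 1/5 = 20.0%, Line West 13/39 = 33.3% → Line West
Night shift: the legacy line 35/59 = 59.3%, Line West 3/5 = 60.0% → Line West
Swing shift: the legacy line 9/26 = 34.6%, Line West 18/38 = 47.4% → Line West
Overall: the legacy line 45/90 = 50.0%, Line West 34/82 = 41.5% → the legacy line
Line West wins each shift group but the legacy line wins overall — the comparison reverses. Line West's units skew toward day shift, which has a lower base rate.

Yes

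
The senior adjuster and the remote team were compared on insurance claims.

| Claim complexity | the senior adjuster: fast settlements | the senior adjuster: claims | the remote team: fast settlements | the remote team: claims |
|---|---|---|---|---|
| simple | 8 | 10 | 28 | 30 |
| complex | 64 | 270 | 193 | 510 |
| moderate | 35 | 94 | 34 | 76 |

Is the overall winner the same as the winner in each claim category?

Yes

Simple: the senior adjuster 8/10 = 80.0%, the remote team 28/30 = 93.3% → the remote team
Complex: the senior adjuster 64/270 = 23.7%, the remote team 193/510 = 37.8% → the remote team
Moderate: the senior adjuster 35/94 = 37.2%, the remote team 34/76 = 44.7% → the remote team
Overall: the senior adjuster 107/374 = 28.6%, the remote team 255/616 = 41.4% → the remote team
The remote team wins overall and in every claim group — no reversal.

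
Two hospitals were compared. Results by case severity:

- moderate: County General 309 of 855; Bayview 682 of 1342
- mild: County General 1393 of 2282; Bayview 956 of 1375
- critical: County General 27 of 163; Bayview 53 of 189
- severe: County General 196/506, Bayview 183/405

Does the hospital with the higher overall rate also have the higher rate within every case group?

Moderate: County General 309/855 = 36.1%, Bayview 682/1342 = 50.8% → Bayview
Mild: County General 1393/2282 = 61.0%, Bayview 956/1375 = 69.5% → Bayview
Critical: County General 27/163 = 16.6%, Bayview 53/189 = 28.0% → Bayview
Severe: County General 196/506 = 38.7%, Bayview 183/405 = 45.2% → Bayview
Overall: County General 1925/3806 = 50.6%, Bayview 1874/3311 = 56.6% → Bayview
Bayview wins overall and in every case group — no reversal.

Yes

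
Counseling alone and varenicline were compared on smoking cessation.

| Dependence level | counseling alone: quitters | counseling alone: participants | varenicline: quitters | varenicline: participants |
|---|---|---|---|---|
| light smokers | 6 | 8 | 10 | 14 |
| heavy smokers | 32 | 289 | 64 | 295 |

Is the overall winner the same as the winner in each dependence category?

Light smokers: counseling alone 6/8 = 75.0%, varenicline 10/14 = 71.4% → counseling alone
Heavy smokers: counseling alone 32/289 = 11.1%, varenicline 64/295 = 21.7% → varenicline
Overall: counseling alone 38/297 = 12.8%, varenicline 74/309 = 23.9% → varenicline
Neither sweeps: counseling alone wins 1 of 2 groups, varenicline wins 1. Varenicline wins overall but not every group — no Simpson reversal.

No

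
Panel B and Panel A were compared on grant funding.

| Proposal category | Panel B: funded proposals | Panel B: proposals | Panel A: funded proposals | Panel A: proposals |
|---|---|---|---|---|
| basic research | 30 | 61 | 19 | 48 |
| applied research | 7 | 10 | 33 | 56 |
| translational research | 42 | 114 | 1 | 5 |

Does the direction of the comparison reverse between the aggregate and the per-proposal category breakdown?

Basic research: Panel B 30/61 = 49.2%, Panel A 19/48 = 39.6% → Panel B
Applied research: Panel B 7/10 = 70.0%, Panel A 33/56 = 58.9% → Panel B
Translational research: Panel B 42/114 = 36.8%, Panel A 1/5 = 20.0% → Panel B
Overall: Panel B 79/185 = 42.7%, Panel A 53/109 = 48.6% → Panel A
Panel B wins each proposal group but Panel A wins overall — the comparison reverses. Panel B's proposals skew toward translational research, which has a lower base rate.

Yes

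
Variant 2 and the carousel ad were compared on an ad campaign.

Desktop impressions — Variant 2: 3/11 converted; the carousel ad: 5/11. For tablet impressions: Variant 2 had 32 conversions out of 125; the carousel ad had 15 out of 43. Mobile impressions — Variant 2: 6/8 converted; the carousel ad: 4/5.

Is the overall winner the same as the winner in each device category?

Desktop: Variant 2 3/11 = 27.3%, the carousel ad 5/11 = 45.5% → the carousel ad
Tablet: Variant 2 32/125 = 25.6%, the carousel ad 15/43 = 34.9% → the carousel ad
Mobile: Variant 2 6/8 = 75.0%, the carousel ad 4/5 = 80.0% → the carousel ad
Overall: Variant 2 41/144 = 28.5%, the carousel ad 24/59 = 40.7% → the carousel ad
The carousel ad wins overall and in every device group — no reversal.

Yes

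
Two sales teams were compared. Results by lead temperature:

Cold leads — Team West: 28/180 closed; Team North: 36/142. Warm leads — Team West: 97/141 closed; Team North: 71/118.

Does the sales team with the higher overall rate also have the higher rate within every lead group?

No

Cold: Team West 28/180 = 15.6%, Team North 36/142 = 25.4% → Team North
Warm: Team West 97/141 = 68.8%, Team North 71/118 = 60.2% → Team West
Overall: Team West 125/321 = 38.9%, Team North 107/260 = 41.2% → Team North
Neither sweeps: Team West wins 1 of 2 groups, Team North wins 1. Team North wins overall but not every group — no Simpson reversal.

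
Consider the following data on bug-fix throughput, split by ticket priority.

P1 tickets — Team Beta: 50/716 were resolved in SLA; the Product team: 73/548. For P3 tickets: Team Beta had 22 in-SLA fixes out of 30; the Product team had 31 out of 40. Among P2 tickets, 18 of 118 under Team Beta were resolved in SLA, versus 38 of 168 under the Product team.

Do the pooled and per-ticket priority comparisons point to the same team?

P1: Team Beta 50/716 = 7.0%, the Product team 73/548 = 13.3% → the Product team
P3: Team Beta 22/30 = 73.3%, the Product team 31/40 = 77.5% → the Product team
P2: Team Beta 18/118 = 15.3%, the Product team 38/168 = 22.6% → the Product team
Overall: Team Beta 90/864 = 10.4%, the Product team 142/756 = 18.8% → the Product team
The Product team wins overall and in every ticket group — no reversal.

Yes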